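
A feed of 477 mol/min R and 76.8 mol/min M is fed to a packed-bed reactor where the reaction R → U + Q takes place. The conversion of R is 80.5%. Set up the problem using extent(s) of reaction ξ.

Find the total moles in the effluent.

R reacted = 0.805 × 477 = 384 mol/min; ν_R = −1, so ξ = 384/1 = 384 mol/min.
Outlet amounts (n = n₀ + ν ξ):
  R: 477 − 1(384) = 93.01
  U: 0 + 1(384) = 384
  Q: 0 + 1(384) = 384
  M: 76.8 (inert)
Total out = 93.01 + 384 + 384 + 76.8 = 937.8 mol/min.

938 mol/min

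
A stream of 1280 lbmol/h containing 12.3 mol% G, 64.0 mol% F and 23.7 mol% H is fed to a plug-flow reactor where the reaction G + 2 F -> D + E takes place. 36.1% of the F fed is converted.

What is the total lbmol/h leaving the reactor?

F reacted = 0.361 × 819.2 = 295.7 lbmol/h; ν_F = −2, so ξ = 295.7/2 = 147.9 lbmol/h.
Outlet amounts (n = n₀ + ν ξ):
  G: 157.4 − 1(147.9) = 9.574
  F: 819.2 − 2(147.9) = 523.5
  D: 0 + 1(147.9) = 147.9
  E: 0 + 1(147.9) = 147.9
  H: 303.4 (inert)
Total out = 9.574 + 523.5 + 147.9 + 147.9 + 303.4 = 1132 lbmol/h.

1130 lbmol/h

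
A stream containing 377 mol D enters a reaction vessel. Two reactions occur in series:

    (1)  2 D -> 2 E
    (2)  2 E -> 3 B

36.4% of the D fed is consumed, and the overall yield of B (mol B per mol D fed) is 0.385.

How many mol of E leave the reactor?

40.5 mol

Conversion of D: D consumed = 2ξ₁ = 0.364 × 377 → ξ₁ = 68.61 mol.
Yield of B: 3ξ₂ / 377 = 0.385 → ξ₂ = 48.38 mol.
Outlet amounts (n = n₀ + Σ ν·ξ):
  D: 377 − 2(68.61) = 239.8
  E: 0 + 2(68.61) − 2(48.38) = 40.46
  B: 0 + 3(48.38) = 145.1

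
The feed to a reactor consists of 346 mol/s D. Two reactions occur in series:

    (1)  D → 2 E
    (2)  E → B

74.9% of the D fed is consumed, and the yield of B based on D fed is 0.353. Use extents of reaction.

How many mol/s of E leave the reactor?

396 mol/s

Conversion of D: D consumed = 1ξ₁ = 0.749 × 346 → ξ₁ = 259.2 mol/s.
Yield of B: 1ξ₂ / 346 = 0.353 → ξ₂ = 122.1 mol/s.
Outlet amounts (n = n₀ + Σ ν·ξ):
  D: 346 − 1(259.2) = 86.85
  E: 0 + 2(259.2) − 1(122.1) = 396.2
  B: 0 + 1(122.1) = 122.1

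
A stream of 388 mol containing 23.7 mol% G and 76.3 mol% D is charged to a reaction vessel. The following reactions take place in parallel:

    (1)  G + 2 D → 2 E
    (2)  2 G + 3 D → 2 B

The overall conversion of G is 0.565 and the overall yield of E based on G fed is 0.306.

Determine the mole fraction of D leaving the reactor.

0.666

Yield of E: 2ξ₁ / 91.96 = 0.306 → ξ₁ = 14.07 mol.
Conversion of G: 1ξ₁ + 2ξ₂ = 0.565 × 91.96 = 51.96 → ξ₂ = 18.94 mol.
Outlet amounts (n = n₀ + Σ ν·ξ):
  G: 91.96 − 1(14.07) − 2(18.94) = 40
  D: 296 − 2(14.07) − 3(18.94) = 211.1
  E: 0 + 2(14.07) = 28.14
  B: 0 + 2(18.94) = 37.89
Total out = 317.1 mol; y_D = 211.1 / 317.1 = 0.6656.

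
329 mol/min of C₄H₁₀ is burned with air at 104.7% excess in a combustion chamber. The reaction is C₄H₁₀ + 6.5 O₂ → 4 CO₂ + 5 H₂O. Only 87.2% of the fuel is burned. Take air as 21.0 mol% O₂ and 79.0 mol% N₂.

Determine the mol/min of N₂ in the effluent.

16500 mol/min

Stoichiometric O₂ = 6.5 × 329 = 2138 mol/min; O₂ fed = 2138 × 2.047 = 4378 mol/min.
N₂ fed = 4378 × 79/21 = 16470 mol/min.
Fuel reacted = 0.872 × 329 → ξ = 286.9 mol/min.
Outlet (n = n₀ + ν ξ):
  C₄H₁₀: 329 − 1(286.9) = 42.11
  O₂: 4378 − 6.5(286.9) = 2513
  N₂: 16470 (inert)
  CO₂: 0 + 4(286.9) = 1148
  H₂O: 0 + 5(286.9) = 1434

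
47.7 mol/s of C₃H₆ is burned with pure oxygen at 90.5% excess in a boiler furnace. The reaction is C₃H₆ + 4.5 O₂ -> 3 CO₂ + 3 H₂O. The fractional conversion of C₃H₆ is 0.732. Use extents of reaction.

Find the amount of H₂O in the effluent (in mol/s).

105 mol/s

Stoichiometric O₂ = 4.5 × 47.7 = 214.7 mol/s; O₂ fed = 214.7 × 1.905 = 408.9 mol/s.
Fuel reacted = 0.732 × 47.7 → ξ = 34.92 mol/s.
Outlet (n = n₀ + ν ξ):
  C₃H₆: 47.7 − 1(34.92) = 12.78
  O₂: 408.9 − 4.5(34.92) = 251.8
  CO₂: 0 + 3(34.92) = 104.7
  H₂O: 0 + 3(34.92) = 104.7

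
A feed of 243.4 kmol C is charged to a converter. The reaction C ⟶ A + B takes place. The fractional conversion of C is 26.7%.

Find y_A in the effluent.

C reacted = 0.267 × 243.4 = 64.99 kmol; ν_C = −1, so ξ = 64.99/1 = 64.99 kmol.
Outlet amounts (n = n₀ + ν ξ):
  C: 243.4 − 1(64.99) = 178.4
  A: 0 + 1(64.99) = 64.99
  B: 0 + 1(64.99) = 64.99
Total out = 308.4 kmol; y_A = 64.99 / 308.4 = 0.2107.

0.211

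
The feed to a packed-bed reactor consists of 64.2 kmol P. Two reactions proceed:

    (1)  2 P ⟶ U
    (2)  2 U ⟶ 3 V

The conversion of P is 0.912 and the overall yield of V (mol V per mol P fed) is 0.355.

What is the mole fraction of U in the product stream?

0.331

Conversion of P: P consumed = 2ξ₁ = 0.912 × 64.2 → ξ₁ = 29.28 kmol.
Yield of V: 3ξ₂ / 64.2 = 0.355 → ξ₂ = 7.597 kmol.
Outlet amounts (n = n₀ + Σ ν·ξ):
  P: 64.2 − 2(29.28) = 5.65
  U: 0 + 1(29.28) − 2(7.597) = 14.08
  V: 0 + 3(7.597) = 22.79
Total out = 42.52 kmol; y_U = 14.08 / 42.52 = 0.3312.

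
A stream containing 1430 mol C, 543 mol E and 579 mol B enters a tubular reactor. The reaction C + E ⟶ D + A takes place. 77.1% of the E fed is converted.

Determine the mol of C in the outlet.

E reacted = 0.771 × 543 = 418.7 mol; ν_E = −1, so ξ = 418.7/1 = 418.7 mol.
Outlet amounts (n = n₀ + ν ξ):
  C: 1430 − 1(418.7) = 1011
  E: 543 − 1(418.7) = 124.3
  D: 0 + 1(418.7) = 418.7
  A: 0 + 1(418.7) = 418.7
  B: 579 (inert)

1010 mol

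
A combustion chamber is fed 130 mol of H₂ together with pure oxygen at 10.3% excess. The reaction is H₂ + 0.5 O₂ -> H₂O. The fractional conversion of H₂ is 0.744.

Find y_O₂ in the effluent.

0.152

Stoichiometric O₂ = 0.5 × 130 = 65 mol; O₂ fed = 65 × 1.103 = 71.69 mol.
Fuel reacted = 0.744 × 130 → ξ = 96.72 mol.
Outlet (n = n₀ + ν ξ):
  H₂: 130 − 1(96.72) = 33.28
  O₂: 71.69 − 0.5(96.72) = 23.33
  H₂O: 0 + 1(96.72) = 96.72
Total out = 153.3 mol; y_O₂ = 23.33 / 153.3 = 0.1522.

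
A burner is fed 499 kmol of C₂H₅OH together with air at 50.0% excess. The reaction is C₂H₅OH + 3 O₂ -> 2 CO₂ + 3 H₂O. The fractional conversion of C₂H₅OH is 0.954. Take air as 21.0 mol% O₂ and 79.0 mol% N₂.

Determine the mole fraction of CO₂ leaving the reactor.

Stoichiometric O₂ = 3 × 499 = 1497 kmol; O₂ fed = 1497 × 1.500 = 2246 kmol.
N₂ fed = 2246 × 79/21 = 8447 kmol.
Fuel reacted = 0.954 × 499 → ξ = 476 kmol.
Outlet (n = n₀ + ν ξ):
  C₂H₅OH: 499 − 1(476) = 22.95
  O₂: 2246 − 3(476) = 817.4
  N₂: 8447 (inert)
  CO₂: 0 + 2(476) = 952.1
  H₂O: 0 + 3(476) = 1428
Total out = 11670 kmol; y_CO₂ = 952.1 / 11670 = 0.0816.

0.0816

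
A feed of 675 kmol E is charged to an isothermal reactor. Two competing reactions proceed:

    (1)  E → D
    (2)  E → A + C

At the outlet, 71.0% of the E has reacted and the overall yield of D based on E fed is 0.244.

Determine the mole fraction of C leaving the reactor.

0.318

Yield of D: 1ξ₁ / 675 = 0.244 → ξ₁ = 164.7 kmol.
Conversion of E: 1ξ₁ + 1ξ₂ = 0.71 × 675 = 479.2 → ξ₂ = 314.6 kmol.
Outlet amounts (n = n₀ + Σ ν·ξ):
  E: 675 − 1(164.7) − 1(314.6) = 195.8
  D: 0 + 1(164.7) = 164.7
  A: 0 + 1(314.6) = 314.6
  C: 0 + 1(314.6) = 314.6
Total out = 989.5 kmol; y_C = 314.6 / 989.5 = 0.3179.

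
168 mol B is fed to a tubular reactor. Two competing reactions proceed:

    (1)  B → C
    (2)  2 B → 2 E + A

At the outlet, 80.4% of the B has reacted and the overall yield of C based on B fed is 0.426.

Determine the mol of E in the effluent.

Yield of C: 1ξ₁ / 168 = 0.426 → ξ₁ = 71.57 mol.
Conversion of B: 1ξ₁ + 2ξ₂ = 0.804 × 168 = 135.1 → ξ₂ = 31.75 mol.
Outlet amounts (n = n₀ + Σ ν·ξ):
  B: 168 − 1(71.57) − 2(31.75) = 32.93
  C: 0 + 1(71.57) = 71.57
  E: 0 + 2(31.75) = 63.5
  A: 0 + 1(31.75) = 31.75

63.5 mol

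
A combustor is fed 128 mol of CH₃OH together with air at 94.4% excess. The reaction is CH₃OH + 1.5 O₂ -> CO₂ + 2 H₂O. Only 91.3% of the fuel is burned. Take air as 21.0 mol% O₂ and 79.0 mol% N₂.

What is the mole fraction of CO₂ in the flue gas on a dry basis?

0.0675

Stoichiometric O₂ = 1.5 × 128 = 192 mol; O₂ fed = 192 × 1.944 = 373.2 mol.
N₂ fed = 373.2 × 79/21 = 1404 mol.
Fuel reacted = 0.913 × 128 → ξ = 116.9 mol.
Outlet (n = n₀ + ν ξ):
  CH₃OH: 128 − 1(116.9) = 11.14
  O₂: 373.2 − 1.5(116.9) = 198
  N₂: 1404 (inert)
  CO₂: 0 + 1(116.9) = 116.9
  H₂O: 0 + 2(116.9) = 233.7
Dry total = 1730 mol; y_CO₂ (dry) = 116.9 / 1730 = 0.06755.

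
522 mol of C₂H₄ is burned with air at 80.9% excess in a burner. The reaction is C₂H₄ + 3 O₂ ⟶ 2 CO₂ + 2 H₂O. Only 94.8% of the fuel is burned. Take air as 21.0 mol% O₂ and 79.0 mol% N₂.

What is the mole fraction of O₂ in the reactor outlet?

Stoichiometric O₂ = 3 × 522 = 1566 mol; O₂ fed = 1566 × 1.809 = 2833 mol.
N₂ fed = 2833 × 79/21 = 10660 mol.
Fuel reacted = 0.948 × 522 → ξ = 494.9 mol.
Outlet (n = n₀ + ν ξ):
  C₂H₄: 522 − 1(494.9) = 27.14
  O₂: 2833 − 3(494.9) = 1348
  N₂: 10660 (inert)
  CO₂: 0 + 2(494.9) = 989.7
  H₂O: 0 + 2(494.9) = 989.7
Total out = 14010 mol; y_O₂ = 1348 / 14010 = 0.09623.

0.0962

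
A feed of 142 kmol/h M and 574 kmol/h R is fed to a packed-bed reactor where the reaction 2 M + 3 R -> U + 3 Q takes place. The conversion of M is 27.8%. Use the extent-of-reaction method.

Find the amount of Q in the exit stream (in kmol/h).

M reacted = 0.278 × 142 = 39.48 kmol/h; ν_M = −2, so ξ = 39.48/2 = 19.74 kmol/h.
Outlet amounts (n = n₀ + ν ξ):
  M: 142 − 2(19.74) = 102.5
  R: 574 − 3(19.74) = 514.8
  U: 0 + 1(19.74) = 19.74
  Q: 0 + 3(19.74) = 59.21

59.2 kmol/h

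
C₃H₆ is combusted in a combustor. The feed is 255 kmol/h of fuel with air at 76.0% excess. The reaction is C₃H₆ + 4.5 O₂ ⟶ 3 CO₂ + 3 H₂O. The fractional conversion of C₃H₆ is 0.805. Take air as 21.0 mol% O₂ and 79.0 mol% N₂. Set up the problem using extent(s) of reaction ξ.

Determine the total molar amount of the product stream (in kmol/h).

Stoichiometric O₂ = 4.5 × 255 = 1148 kmol/h; O₂ fed = 1148 × 1.760 = 2020 kmol/h.
N₂ fed = 2020 × 79/21 = 7598 kmol/h.
Fuel reacted = 0.805 × 255 → ξ = 205.3 kmol/h.
Outlet (n = n₀ + ν ξ):
  C₃H₆: 255 − 1(205.3) = 49.72
  O₂: 2020 − 4.5(205.3) = 1096
  N₂: 7598 (inert)
  CO₂: 0 + 3(205.3) = 615.8
  H₂O: 0 + 3(205.3) = 615.8
Total out = 49.72 + 1096 + 7598 + 615.8 + 615.8 = 9975 kmol/h.

9970 kmol/h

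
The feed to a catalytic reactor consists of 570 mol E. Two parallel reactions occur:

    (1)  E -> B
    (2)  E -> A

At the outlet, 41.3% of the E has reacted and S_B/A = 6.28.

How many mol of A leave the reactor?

32.3 mol

Conversion of E: E consumed = 0.413 × 570 = 235.4 mol = 1ξ₁ + 1ξ₂.
Selectivity: 1ξ₁ / (1ξ₂) = 6.28 → ξ₁ = 6.28 ξ₂.
Substitute: (1·6.28 + 1) ξ₂ = 235.4 → ξ₂ = 32.34 mol, ξ₁ = 203.1 mol.
Outlet amounts (n = n₀ + Σ ν·ξ):
  E: 570 − 1(203.1) − 1(32.34) = 334.6
  B: 0 + 1(203.1) = 203.1
  A: 0 + 1(32.34) = 32.34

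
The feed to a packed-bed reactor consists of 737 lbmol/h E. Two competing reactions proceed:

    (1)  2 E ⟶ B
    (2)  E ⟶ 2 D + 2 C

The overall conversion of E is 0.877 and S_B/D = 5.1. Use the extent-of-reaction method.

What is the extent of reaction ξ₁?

Conversion of E: E consumed = 0.877 × 737 = 646.3 lbmol/h = 2ξ₁ + 1ξ₂.
Selectivity: 1ξ₁ / (2ξ₂) = 5.1 → ξ₁ = 10.2 ξ₂.
Substitute: (2·10.2 + 1) ξ₂ = 646.3 → ξ₂ = 30.2 lbmol/h, ξ₁ = 308.1 lbmol/h.
Outlet amounts (n = n₀ + Σ ν·ξ):
  E: 737 − 2(308.1) − 1(30.2) = 90.65
  B: 0 + 1(308.1) = 308.1
  D: 0 + 2(30.2) = 60.41
  C: 0 + 2(30.2) = 60.41

ξ₁ = 308 lbmol/h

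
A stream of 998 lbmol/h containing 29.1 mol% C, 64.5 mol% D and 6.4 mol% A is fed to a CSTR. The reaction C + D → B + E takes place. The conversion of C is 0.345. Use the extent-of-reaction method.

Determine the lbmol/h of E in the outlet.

100 lbmol/h

C reacted = 0.345 × 290.4 = 100.2 lbmol/h; ν_C = −1, so ξ = 100.2/1 = 100.2 lbmol/h.
Outlet amounts (n = n₀ + ν ξ):
  C: 290.4 − 1(100.2) = 190.2
  D: 643.7 − 1(100.2) = 543.5
  B: 0 + 1(100.2) = 100.2
  E: 0 + 1(100.2) = 100.2
  A: 63.87 (inert)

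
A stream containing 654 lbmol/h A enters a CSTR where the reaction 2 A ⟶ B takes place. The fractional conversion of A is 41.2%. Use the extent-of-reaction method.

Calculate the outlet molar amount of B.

135 lbmol/h

A reacted = 0.412 × 654 = 269.4 lbmol/h; ν_A = −2, so ξ = 269.4/2 = 134.7 lbmol/h.
Outlet amounts (n = n₀ + ν ξ):
  A: 654 − 2(134.7) = 384.6
  B: 0 + 1(134.7) = 134.7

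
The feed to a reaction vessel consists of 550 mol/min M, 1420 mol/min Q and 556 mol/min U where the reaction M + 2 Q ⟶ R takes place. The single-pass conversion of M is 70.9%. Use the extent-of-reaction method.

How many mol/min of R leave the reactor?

390 mol/min

M reacted = 0.709 × 550 = 389.9 mol/min; ν_M = −1, so ξ = 389.9/1 = 389.9 mol/min.
Outlet amounts (n = n₀ + ν ξ):
  M: 550 − 1(389.9) = 160.1
  Q: 1420 − 2(389.9) = 640.1
  R: 0 + 1(389.9) = 389.9
  U: 556 (inert)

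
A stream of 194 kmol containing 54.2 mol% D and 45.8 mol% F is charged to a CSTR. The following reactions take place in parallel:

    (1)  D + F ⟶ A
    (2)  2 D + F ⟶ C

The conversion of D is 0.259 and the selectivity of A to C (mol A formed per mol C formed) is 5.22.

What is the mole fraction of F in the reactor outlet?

Conversion of D: D consumed = 0.259 × 105.1 = 27.23 kmol = 1ξ₁ + 2ξ₂.
Selectivity: 1ξ₁ / (1ξ₂) = 5.22 → ξ₁ = 5.22 ξ₂.
Substitute: (1·5.22 + 2) ξ₂ = 27.23 → ξ₂ = 3.772 kmol, ξ₁ = 19.69 kmol.
Outlet amounts (n = n₀ + Σ ν·ξ):
  D: 105.1 − 1(19.69) − 2(3.772) = 77.91
  F: 88.85 − 1(19.69) − 1(3.772) = 65.39
  A: 0 + 1(19.69) = 19.69
  C: 0 + 1(3.772) = 3.772
Total out = 166.8 kmol; y_F = 65.39 / 166.8 = 0.3921.

0.392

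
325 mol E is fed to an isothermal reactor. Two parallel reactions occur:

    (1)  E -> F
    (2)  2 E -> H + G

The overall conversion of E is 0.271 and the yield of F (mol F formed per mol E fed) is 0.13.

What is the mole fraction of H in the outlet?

0.0705

Yield of F: 1ξ₁ / 325 = 0.13 → ξ₁ = 42.25 mol.
Conversion of E: 1ξ₁ + 2ξ₂ = 0.271 × 325 = 88.08 → ξ₂ = 22.91 mol.
Outlet amounts (n = n₀ + Σ ν·ξ):
  E: 325 − 1(42.25) − 2(22.91) = 236.9
  F: 0 + 1(42.25) = 42.25
  H: 0 + 1(22.91) = 22.91
  G: 0 + 1(22.91) = 22.91
Total out = 325 mol; y_H = 22.91 / 325 = 0.0705.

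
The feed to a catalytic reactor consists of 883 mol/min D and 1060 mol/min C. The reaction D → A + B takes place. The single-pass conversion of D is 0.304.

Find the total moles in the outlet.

D reacted = 0.304 × 883 = 268.4 mol/min; ν_D = −1, so ξ = 268.4/1 = 268.4 mol/min.
Outlet amounts (n = n₀ + ν ξ):
  D: 883 − 1(268.4) = 614.6
  A: 0 + 1(268.4) = 268.4
  B: 0 + 1(268.4) = 268.4
  C: 1060 (inert)
Total out = 614.6 + 268.4 + 268.4 + 1060 = 2211 mol/min.

2210 mol/min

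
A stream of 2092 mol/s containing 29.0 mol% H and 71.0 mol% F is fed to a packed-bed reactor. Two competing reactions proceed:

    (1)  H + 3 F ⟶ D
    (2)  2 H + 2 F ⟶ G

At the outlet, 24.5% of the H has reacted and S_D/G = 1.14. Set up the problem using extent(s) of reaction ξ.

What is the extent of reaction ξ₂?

Conversion of H: H consumed = 0.245 × 606.7 = 148.6 mol/s = 1ξ₁ + 2ξ₂.
Selectivity: 1ξ₁ / (1ξ₂) = 1.14 → ξ₁ = 1.14 ξ₂.
Substitute: (1·1.14 + 2) ξ₂ = 148.6 → ξ₂ = 47.34 mol/s, ξ₁ = 53.96 mol/s.
Outlet amounts (n = n₀ + Σ ν·ξ):
  H: 606.7 − 1(53.96) − 2(47.34) = 458
  F: 1485 − 3(53.96) − 2(47.34) = 1229
  D: 0 + 1(53.96) = 53.96
  G: 0 + 1(47.34) = 47.34

ξ₂ = 47.3 mol/s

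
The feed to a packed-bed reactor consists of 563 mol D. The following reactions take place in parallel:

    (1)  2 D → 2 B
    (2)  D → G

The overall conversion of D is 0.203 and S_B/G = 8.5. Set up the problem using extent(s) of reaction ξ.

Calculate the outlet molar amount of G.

12 mol

Conversion of D: D consumed = 0.203 × 563 = 114.3 mol = 2ξ₁ + 1ξ₂.
Selectivity: 2ξ₁ / (1ξ₂) = 8.5 → ξ₁ = 4.25 ξ₂.
Substitute: (2·4.25 + 1) ξ₂ = 114.3 → ξ₂ = 12.03 mol, ξ₁ = 51.13 mol.
Outlet amounts (n = n₀ + Σ ν·ξ):
  D: 563 − 2(51.13) − 1(12.03) = 448.7
  B: 0 + 2(51.13) = 102.3
  G: 0 + 1(12.03) = 12.03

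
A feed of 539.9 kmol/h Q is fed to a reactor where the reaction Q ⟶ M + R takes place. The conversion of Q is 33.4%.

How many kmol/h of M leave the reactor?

Q reacted = 0.334 × 539.9 = 180.3 kmol/h; ν_Q = −1, so ξ = 180.3/1 = 180.3 kmol/h.
Outlet amounts (n = n₀ + ν ξ):
  Q: 539.9 − 1(180.3) = 359.6
  M: 0 + 1(180.3) = 180.3
  R: 0 + 1(180.3) = 180.3

180 kmol/h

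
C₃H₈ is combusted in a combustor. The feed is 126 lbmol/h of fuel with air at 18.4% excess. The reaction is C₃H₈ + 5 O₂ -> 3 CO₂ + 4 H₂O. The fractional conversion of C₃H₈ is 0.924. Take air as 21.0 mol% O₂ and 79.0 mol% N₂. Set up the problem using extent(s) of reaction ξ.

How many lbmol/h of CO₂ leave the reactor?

Stoichiometric O₂ = 5 × 126 = 630 lbmol/h; O₂ fed = 630 × 1.184 = 745.9 lbmol/h.
N₂ fed = 745.9 × 79/21 = 2806 lbmol/h.
Fuel reacted = 0.924 × 126 → ξ = 116.4 lbmol/h.
Outlet (n = n₀ + ν ξ):
  C₃H₈: 126 − 1(116.4) = 9.576
  O₂: 745.9 − 5(116.4) = 163.8
  N₂: 2806 (inert)
  CO₂: 0 + 3(116.4) = 349.3
  H₂O: 0 + 4(116.4) = 465.7

349 lbmol/h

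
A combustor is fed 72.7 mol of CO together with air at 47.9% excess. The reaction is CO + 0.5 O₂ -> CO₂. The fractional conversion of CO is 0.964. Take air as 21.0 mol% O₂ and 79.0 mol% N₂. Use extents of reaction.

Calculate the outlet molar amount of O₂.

18.7 mol

Stoichiometric O₂ = 0.5 × 72.7 = 36.35 mol; O₂ fed = 36.35 × 1.479 = 53.76 mol.
N₂ fed = 53.76 × 79/21 = 202.2 mol.
Fuel reacted = 0.964 × 72.7 → ξ = 70.08 mol.
Outlet (n = n₀ + ν ξ):
  CO: 72.7 − 1(70.08) = 2.617
  O₂: 53.76 − 0.5(70.08) = 18.72
  N₂: 202.2 (inert)
  CO₂: 0 + 1(70.08) = 70.08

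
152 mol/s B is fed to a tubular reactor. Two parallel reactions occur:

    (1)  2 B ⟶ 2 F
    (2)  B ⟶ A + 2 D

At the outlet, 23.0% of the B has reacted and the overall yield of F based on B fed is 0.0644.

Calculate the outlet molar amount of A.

Yield of F: 2ξ₁ / 152 = 0.0644 → ξ₁ = 4.894 mol/s.
Conversion of B: 2ξ₁ + 1ξ₂ = 0.23 × 152 = 34.96 → ξ₂ = 25.17 mol/s.
Outlet amounts (n = n₀ + Σ ν·ξ):
  B: 152 − 2(4.894) − 1(25.17) = 117
  F: 0 + 2(4.894) = 9.789
  A: 0 + 1(25.17) = 25.17
  D: 0 + 2(25.17) = 50.34

25.2 mol/s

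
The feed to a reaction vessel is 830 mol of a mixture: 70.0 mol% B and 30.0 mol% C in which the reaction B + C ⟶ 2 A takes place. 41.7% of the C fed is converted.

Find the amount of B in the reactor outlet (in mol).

C reacted = 0.417 × 249 = 103.8 mol; ν_C = −1, so ξ = 103.8/1 = 103.8 mol.
Outlet amounts (n = n₀ + ν ξ):
  B: 581 − 1(103.8) = 477.2
  C: 249 − 1(103.8) = 145.2
  A: 0 + 2(103.8) = 207.7

477 mol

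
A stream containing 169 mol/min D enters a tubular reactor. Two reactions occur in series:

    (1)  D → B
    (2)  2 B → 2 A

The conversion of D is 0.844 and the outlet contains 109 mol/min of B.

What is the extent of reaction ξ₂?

ξ₂ = 16.8 mol/min

Conversion of D: D consumed = 1ξ₁ = 0.844 × 169 → ξ₁ = 142.6 mol/min.
B balance: n_B = 0 + 1ξ₁ − 2ξ₂ = 109 → ξ₂ = (1·142.6 − 109)/2 = 16.82 mol/min.
Outlet amounts (n = n₀ + Σ ν·ξ):
  D: 169 − 1(142.6) = 26.36
  B: 0 + 1(142.6) − 2(16.82) = 109
  A: 0 + 2(16.82) = 33.64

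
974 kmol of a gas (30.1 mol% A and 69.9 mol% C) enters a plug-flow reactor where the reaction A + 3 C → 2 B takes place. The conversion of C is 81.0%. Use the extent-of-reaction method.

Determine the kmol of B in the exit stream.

C reacted = 0.81 × 680.8 = 551.5 kmol; ν_C = −3, so ξ = 551.5/3 = 183.8 kmol.
Outlet amounts (n = n₀ + ν ξ):
  A: 293.2 − 1(183.8) = 109.4
  C: 680.8 − 3(183.8) = 129.4
  B: 0 + 2(183.8) = 367.6

368 kmol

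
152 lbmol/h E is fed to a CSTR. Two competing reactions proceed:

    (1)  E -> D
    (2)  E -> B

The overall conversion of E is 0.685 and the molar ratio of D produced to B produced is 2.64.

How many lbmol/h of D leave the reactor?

75.5 lbmol/h

Conversion of E: E consumed = 0.685 × 152 = 104.1 lbmol/h = 1ξ₁ + 1ξ₂.
Selectivity: 1ξ₁ / (1ξ₂) = 2.64 → ξ₁ = 2.64 ξ₂.
Substitute: (1·2.64 + 1) ξ₂ = 104.1 → ξ₂ = 28.6 lbmol/h, ξ₁ = 75.52 lbmol/h.
Outlet amounts (n = n₀ + Σ ν·ξ):
  E: 152 − 1(75.52) − 1(28.6) = 47.88
  D: 0 + 1(75.52) = 75.52
  B: 0 + 1(28.6) = 28.6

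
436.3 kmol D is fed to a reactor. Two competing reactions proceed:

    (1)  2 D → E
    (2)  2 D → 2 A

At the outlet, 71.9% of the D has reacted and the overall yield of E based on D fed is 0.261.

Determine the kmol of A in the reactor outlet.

Yield of E: 1ξ₁ / 436.3 = 0.261 → ξ₁ = 113.9 kmol.
Conversion of D: 2ξ₁ + 2ξ₂ = 0.719 × 436.3 = 313.7 → ξ₂ = 42.98 kmol.
Outlet amounts (n = n₀ + Σ ν·ξ):
  D: 436.3 − 2(113.9) − 2(42.98) = 122.6
  E: 0 + 1(113.9) = 113.9
  A: 0 + 2(42.98) = 85.95

86 kmol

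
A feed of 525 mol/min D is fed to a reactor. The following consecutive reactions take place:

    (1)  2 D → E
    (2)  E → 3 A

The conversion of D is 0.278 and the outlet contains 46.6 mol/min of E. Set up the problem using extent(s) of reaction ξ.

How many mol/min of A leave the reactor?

Conversion of D: D consumed = 2ξ₁ = 0.278 × 525 → ξ₁ = 72.98 mol/min.
E balance: n_E = 0 + 1ξ₁ − 1ξ₂ = 46.6 → ξ₂ = (1·72.98 − 46.6)/1 = 26.38 mol/min.
Outlet amounts (n = n₀ + Σ ν·ξ):
  D: 525 − 2(72.98) = 379
  E: 0 + 1(72.98) − 1(26.38) = 46.6
  A: 0 + 3(26.38) = 79.13

79.1 mol/min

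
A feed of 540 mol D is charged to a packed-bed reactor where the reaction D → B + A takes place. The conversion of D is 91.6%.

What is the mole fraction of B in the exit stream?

0.478

D reacted = 0.916 × 540 = 494.6 mol; ν_D = −1, so ξ = 494.6/1 = 494.6 mol.
Outlet amounts (n = n₀ + ν ξ):
  D: 540 − 1(494.6) = 45.36
  B: 0 + 1(494.6) = 494.6
  A: 0 + 1(494.6) = 494.6
Total out = 1035 mol; y_B = 494.6 / 1035 = 0.4781.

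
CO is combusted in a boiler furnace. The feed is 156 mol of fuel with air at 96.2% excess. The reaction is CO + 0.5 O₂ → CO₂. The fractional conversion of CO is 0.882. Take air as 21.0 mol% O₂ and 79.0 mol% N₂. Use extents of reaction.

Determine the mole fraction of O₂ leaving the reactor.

0.103

Stoichiometric O₂ = 0.5 × 156 = 78 mol; O₂ fed = 78 × 1.962 = 153 mol.
N₂ fed = 153 × 79/21 = 575.7 mol.
Fuel reacted = 0.882 × 156 → ξ = 137.6 mol.
Outlet (n = n₀ + ν ξ):
  CO: 156 − 1(137.6) = 18.41
  O₂: 153 − 0.5(137.6) = 84.24
  N₂: 575.7 (inert)
  CO₂: 0 + 1(137.6) = 137.6
Total out = 815.9 mol; y_O₂ = 84.24 / 815.9 = 0.1032.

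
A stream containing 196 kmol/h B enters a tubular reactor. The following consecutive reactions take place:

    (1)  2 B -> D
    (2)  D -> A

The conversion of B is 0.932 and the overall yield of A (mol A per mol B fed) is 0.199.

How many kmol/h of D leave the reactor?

Conversion of B: B consumed = 2ξ₁ = 0.932 × 196 → ξ₁ = 91.34 kmol/h.
Yield of A: 1ξ₂ / 196 = 0.199 → ξ₂ = 39 kmol/h.
Outlet amounts (n = n₀ + Σ ν·ξ):
  B: 196 − 2(91.34) = 13.33
  D: 0 + 1(91.34) − 1(39) = 52.33
  A: 0 + 1(39) = 39

52.3 kmol/h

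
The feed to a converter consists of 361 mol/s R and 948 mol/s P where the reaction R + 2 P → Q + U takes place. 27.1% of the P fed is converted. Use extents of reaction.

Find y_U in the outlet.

0.109

P reacted = 0.271 × 948 = 256.9 mol/s; ν_P = −2, so ξ = 256.9/2 = 128.5 mol/s.
Outlet amounts (n = n₀ + ν ξ):
  R: 361 − 1(128.5) = 232.5
  P: 948 − 2(128.5) = 691.1
  Q: 0 + 1(128.5) = 128.5
  U: 0 + 1(128.5) = 128.5
Total out = 1181 mol/s; y_U = 128.5 / 1181 = 0.1088.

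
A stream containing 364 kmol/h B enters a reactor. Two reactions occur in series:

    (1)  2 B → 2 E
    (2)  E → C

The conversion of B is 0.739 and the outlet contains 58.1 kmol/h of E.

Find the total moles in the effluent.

Conversion of B: B consumed = 2ξ₁ = 0.739 × 364 → ξ₁ = 134.5 kmol/h.
E balance: n_E = 0 + 2ξ₁ − 1ξ₂ = 58.1 → ξ₂ = (2·134.5 − 58.1)/1 = 210.9 kmol/h.
Outlet amounts (n = n₀ + Σ ν·ξ):
  B: 364 − 2(134.5) = 95
  E: 0 + 2(134.5) − 1(210.9) = 58.1
  C: 0 + 1(210.9) = 210.9
Total out = 95 + 58.1 + 210.9 = 364 kmol/h.

364 kmol/h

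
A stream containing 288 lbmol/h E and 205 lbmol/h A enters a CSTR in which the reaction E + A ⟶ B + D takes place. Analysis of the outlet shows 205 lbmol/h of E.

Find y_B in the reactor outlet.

0.168

For E: n = n₀ − 1ξ → 205 = 288 − 1ξ, giving ξ = 83 lbmol/h.
Outlet amounts (n = n₀ + ν ξ):
  E: 288 − 1(83) = 205
  A: 205 − 1(83) = 122
  B: 0 + 1(83) = 83
  D: 0 + 1(83) = 83
Total out = 493 lbmol/h; y_B = 83 / 493 = 0.1684.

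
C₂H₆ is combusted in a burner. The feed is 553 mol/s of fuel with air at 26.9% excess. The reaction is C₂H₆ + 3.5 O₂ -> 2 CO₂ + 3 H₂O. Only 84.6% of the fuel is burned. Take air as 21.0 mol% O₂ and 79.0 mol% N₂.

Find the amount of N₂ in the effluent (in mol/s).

9240 mol/s

Stoichiometric O₂ = 3.5 × 553 = 1936 mol/s; O₂ fed = 1936 × 1.269 = 2456 mol/s.
N₂ fed = 2456 × 79/21 = 9240 mol/s.
Fuel reacted = 0.846 × 553 → ξ = 467.8 mol/s.
Outlet (n = n₀ + ν ξ):
  C₂H₆: 553 − 1(467.8) = 85.16
  O₂: 2456 − 3.5(467.8) = 818.7
  N₂: 9240 (inert)
  CO₂: 0 + 2(467.8) = 935.7
  H₂O: 0 + 3(467.8) = 1404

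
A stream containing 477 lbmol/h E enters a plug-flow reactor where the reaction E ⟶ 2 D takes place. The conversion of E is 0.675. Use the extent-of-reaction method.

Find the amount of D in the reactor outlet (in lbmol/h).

E reacted = 0.675 × 477 = 322 lbmol/h; ν_E = −1, so ξ = 322/1 = 322 lbmol/h.
Outlet amounts (n = n₀ + ν ξ):
  E: 477 − 1(322) = 155
  D: 0 + 2(322) = 644

644 lbmol/h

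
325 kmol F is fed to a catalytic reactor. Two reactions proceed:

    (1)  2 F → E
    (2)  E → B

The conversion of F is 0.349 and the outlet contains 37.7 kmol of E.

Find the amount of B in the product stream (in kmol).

19 kmol

Conversion of F: F consumed = 2ξ₁ = 0.349 × 325 → ξ₁ = 56.71 kmol.
E balance: n_E = 0 + 1ξ₁ − 1ξ₂ = 37.7 → ξ₂ = (1·56.71 − 37.7)/1 = 19.01 kmol.
Outlet amounts (n = n₀ + Σ ν·ξ):
  F: 325 − 2(56.71) = 211.6
  E: 0 + 1(56.71) − 1(19.01) = 37.7
  B: 0 + 1(19.01) = 19.01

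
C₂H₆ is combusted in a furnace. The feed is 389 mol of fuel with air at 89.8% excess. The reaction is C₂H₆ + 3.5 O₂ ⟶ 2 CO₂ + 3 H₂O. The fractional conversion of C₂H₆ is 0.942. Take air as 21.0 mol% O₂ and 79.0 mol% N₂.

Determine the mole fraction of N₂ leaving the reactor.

Stoichiometric O₂ = 3.5 × 389 = 1362 mol; O₂ fed = 1362 × 1.898 = 2584 mol.
N₂ fed = 2584 × 79/21 = 9721 mol.
Fuel reacted = 0.942 × 389 → ξ = 366.4 mol.
Outlet (n = n₀ + ν ξ):
  C₂H₆: 389 − 1(366.4) = 22.56
  O₂: 2584 − 3.5(366.4) = 1302
  N₂: 9721 (inert)
  CO₂: 0 + 2(366.4) = 732.9
  H₂O: 0 + 3(366.4) = 1099
Total out = 12880 mol; y_N₂ = 9721 / 12880 = 0.7549.

0.755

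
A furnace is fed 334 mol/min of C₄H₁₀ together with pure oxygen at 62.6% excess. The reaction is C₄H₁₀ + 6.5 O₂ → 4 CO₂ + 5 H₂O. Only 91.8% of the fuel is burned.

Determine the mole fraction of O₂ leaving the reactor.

0.355

Stoichiometric O₂ = 6.5 × 334 = 2171 mol/min; O₂ fed = 2171 × 1.626 = 3530 mol/min.
Fuel reacted = 0.918 × 334 → ξ = 306.6 mol/min.
Outlet (n = n₀ + ν ξ):
  C₄H₁₀: 334 − 1(306.6) = 27.39
  O₂: 3530 − 6.5(306.6) = 1537
  CO₂: 0 + 4(306.6) = 1226
  H₂O: 0 + 5(306.6) = 1533
Total out = 4324 mol/min; y_O₂ = 1537 / 4324 = 0.3555.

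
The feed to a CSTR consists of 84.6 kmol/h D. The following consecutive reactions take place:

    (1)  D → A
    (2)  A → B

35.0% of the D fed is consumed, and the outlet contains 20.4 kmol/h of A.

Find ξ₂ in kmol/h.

Conversion of D: D consumed = 1ξ₁ = 0.35 × 84.6 → ξ₁ = 29.61 kmol/h.
A balance: n_A = 0 + 1ξ₁ − 1ξ₂ = 20.4 → ξ₂ = (1·29.61 − 20.4)/1 = 9.21 kmol/h.
Outlet amounts (n = n₀ + Σ ν·ξ):
  D: 84.6 − 1(29.61) = 54.99
  A: 0 + 1(29.61) − 1(9.21) = 20.4
  B: 0 + 1(9.21) = 9.21

ξ₂ = 9.21 kmol/h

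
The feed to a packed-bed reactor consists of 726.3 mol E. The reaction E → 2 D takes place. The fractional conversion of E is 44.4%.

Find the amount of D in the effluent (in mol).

645 mol

E reacted = 0.444 × 726.3 = 322.5 mol; ν_E = −1, so ξ = 322.5/1 = 322.5 mol.
Outlet amounts (n = n₀ + ν ξ):
  E: 726.3 − 1(322.5) = 403.8
  D: 0 + 2(322.5) = 645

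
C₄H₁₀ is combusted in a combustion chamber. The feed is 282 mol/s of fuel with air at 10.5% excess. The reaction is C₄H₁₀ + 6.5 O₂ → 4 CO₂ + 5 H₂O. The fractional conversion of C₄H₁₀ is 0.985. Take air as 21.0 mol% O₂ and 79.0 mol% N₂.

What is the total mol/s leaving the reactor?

Stoichiometric O₂ = 6.5 × 282 = 1833 mol/s; O₂ fed = 1833 × 1.105 = 2025 mol/s.
N₂ fed = 2025 × 79/21 = 7620 mol/s.
Fuel reacted = 0.985 × 282 → ξ = 277.8 mol/s.
Outlet (n = n₀ + ν ξ):
  C₄H₁₀: 282 − 1(277.8) = 4.23
  O₂: 2025 − 6.5(277.8) = 220
  N₂: 7620 (inert)
  CO₂: 0 + 4(277.8) = 1111
  H₂O: 0 + 5(277.8) = 1389
Total out = 4.23 + 220 + 7620 + 1111 + 1389 = 10340 mol/s.

10300 mol/s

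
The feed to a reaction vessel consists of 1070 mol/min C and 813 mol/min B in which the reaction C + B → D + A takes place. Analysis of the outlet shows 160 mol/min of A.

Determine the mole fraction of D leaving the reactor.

For A: n = n₀ + 1ξ → 160 = 0 + 1ξ, giving ξ = 160 mol/min.
Outlet amounts (n = n₀ + ν ξ):
  C: 1070 − 1(160) = 910
  B: 813 − 1(160) = 653
  D: 0 + 1(160) = 160
  A: 0 + 1(160) = 160
Total out = 1883 mol/min; y_D = 160 / 1883 = 0.08497.

0.085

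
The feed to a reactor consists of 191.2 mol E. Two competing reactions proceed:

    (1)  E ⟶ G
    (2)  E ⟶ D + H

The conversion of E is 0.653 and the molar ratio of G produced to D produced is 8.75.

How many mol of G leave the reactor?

Conversion of E: E consumed = 0.653 × 191.2 = 124.9 mol = 1ξ₁ + 1ξ₂.
Selectivity: 1ξ₁ / (1ξ₂) = 8.75 → ξ₁ = 8.75 ξ₂.
Substitute: (1·8.75 + 1) ξ₂ = 124.9 → ξ₂ = 12.81 mol, ξ₁ = 112 mol.
Outlet amounts (n = n₀ + Σ ν·ξ):
  E: 191.2 − 1(112) − 1(12.81) = 66.35
  G: 0 + 1(112) = 112
  D: 0 + 1(12.81) = 12.81
  H: 0 + 1(12.81) = 12.81

112 mol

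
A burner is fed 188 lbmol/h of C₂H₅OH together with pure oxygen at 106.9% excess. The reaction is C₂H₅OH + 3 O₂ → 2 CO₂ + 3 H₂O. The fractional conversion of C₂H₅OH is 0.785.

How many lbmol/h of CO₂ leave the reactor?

295 lbmol/h

Stoichiometric O₂ = 3 × 188 = 564 lbmol/h; O₂ fed = 564 × 2.069 = 1167 lbmol/h.
Fuel reacted = 0.785 × 188 → ξ = 147.6 lbmol/h.
Outlet (n = n₀ + ν ξ):
  C₂H₅OH: 188 − 1(147.6) = 40.42
  O₂: 1167 − 3(147.6) = 724.2
  CO₂: 0 + 2(147.6) = 295.2
  H₂O: 0 + 3(147.6) = 442.7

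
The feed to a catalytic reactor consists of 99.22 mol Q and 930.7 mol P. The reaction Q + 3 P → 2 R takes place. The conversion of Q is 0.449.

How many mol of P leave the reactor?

797 mol

Q reacted = 0.449 × 99.22 = 44.55 mol; ν_Q = −1, so ξ = 44.55/1 = 44.55 mol.
Outlet amounts (n = n₀ + ν ξ):
  Q: 99.22 − 1(44.55) = 54.67
  P: 930.7 − 3(44.55) = 797.1
  R: 0 + 2(44.55) = 89.1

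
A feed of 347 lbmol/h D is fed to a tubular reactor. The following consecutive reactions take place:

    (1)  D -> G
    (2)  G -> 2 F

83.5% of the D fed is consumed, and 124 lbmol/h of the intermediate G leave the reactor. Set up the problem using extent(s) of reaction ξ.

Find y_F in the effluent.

Conversion of D: D consumed = 1ξ₁ = 0.835 × 347 → ξ₁ = 289.7 lbmol/h.
G balance: n_G = 0 + 1ξ₁ − 1ξ₂ = 124 → ξ₂ = (1·289.7 − 124)/1 = 165.7 lbmol/h.
Outlet amounts (n = n₀ + Σ ν·ξ):
  D: 347 − 1(289.7) = 57.25
  G: 0 + 1(289.7) − 1(165.7) = 124
  F: 0 + 2(165.7) = 331.5
Total out = 512.7 lbmol/h; y_F = 331.5 / 512.7 = 0.6465.

0.647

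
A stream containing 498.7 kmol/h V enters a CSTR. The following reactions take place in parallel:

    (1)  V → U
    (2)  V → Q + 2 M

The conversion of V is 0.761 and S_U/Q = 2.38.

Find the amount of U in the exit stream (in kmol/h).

267 kmol/h

Conversion of V: V consumed = 0.761 × 498.7 = 379.5 kmol/h = 1ξ₁ + 1ξ₂.
Selectivity: 1ξ₁ / (1ξ₂) = 2.38 → ξ₁ = 2.38 ξ₂.
Substitute: (1·2.38 + 1) ξ₂ = 379.5 → ξ₂ = 112.3 kmol/h, ξ₁ = 267.2 kmol/h.
Outlet amounts (n = n₀ + Σ ν·ξ):
  V: 498.7 − 1(267.2) − 1(112.3) = 119.2
  U: 0 + 1(267.2) = 267.2
  Q: 0 + 1(112.3) = 112.3
  M: 0 + 2(112.3) = 224.6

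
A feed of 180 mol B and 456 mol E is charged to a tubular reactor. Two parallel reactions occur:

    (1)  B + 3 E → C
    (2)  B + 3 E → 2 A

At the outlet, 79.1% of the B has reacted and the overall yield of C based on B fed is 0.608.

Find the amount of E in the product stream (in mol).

28.9 mol

Yield of C: 1ξ₁ / 180 = 0.608 → ξ₁ = 109.4 mol.
Conversion of B: 1ξ₁ + 1ξ₂ = 0.791 × 180 = 142.4 → ξ₂ = 32.94 mol.
Outlet amounts (n = n₀ + Σ ν·ξ):
  B: 180 − 1(109.4) − 1(32.94) = 37.62
  E: 456 − 3(109.4) − 3(32.94) = 28.86
  C: 0 + 1(109.4) = 109.4
  A: 0 + 2(32.94) = 65.88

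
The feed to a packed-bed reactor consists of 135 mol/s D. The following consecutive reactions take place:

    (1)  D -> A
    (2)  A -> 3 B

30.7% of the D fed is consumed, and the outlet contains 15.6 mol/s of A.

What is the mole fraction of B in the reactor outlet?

0.415

Conversion of D: D consumed = 1ξ₁ = 0.307 × 135 → ξ₁ = 41.45 mol/s.
A balance: n_A = 0 + 1ξ₁ − 1ξ₂ = 15.6 → ξ₂ = (1·41.45 − 15.6)/1 = 25.84 mol/s.
Outlet amounts (n = n₀ + Σ ν·ξ):
  D: 135 − 1(41.45) = 93.56
  A: 0 + 1(41.45) − 1(25.84) = 15.6
  B: 0 + 3(25.84) = 77.53
Total out = 186.7 mol/s; y_B = 77.53 / 186.7 = 0.4153.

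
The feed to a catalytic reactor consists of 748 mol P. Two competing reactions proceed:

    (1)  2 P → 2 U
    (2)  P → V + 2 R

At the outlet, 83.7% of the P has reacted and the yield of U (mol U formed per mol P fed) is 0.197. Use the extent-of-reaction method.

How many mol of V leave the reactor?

479 mol

Yield of U: 2ξ₁ / 748 = 0.197 → ξ₁ = 73.68 mol.
Conversion of P: 2ξ₁ + 1ξ₂ = 0.837 × 748 = 626.1 → ξ₂ = 478.7 mol.
Outlet amounts (n = n₀ + Σ ν·ξ):
  P: 748 − 2(73.68) − 1(478.7) = 121.9
  U: 0 + 2(73.68) = 147.4
  V: 0 + 1(478.7) = 478.7
  R: 0 + 2(478.7) = 957.4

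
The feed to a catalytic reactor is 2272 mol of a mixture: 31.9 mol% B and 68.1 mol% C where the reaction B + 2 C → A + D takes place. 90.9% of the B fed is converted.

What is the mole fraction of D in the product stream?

0.408

B reacted = 0.909 × 724.8 = 658.8 mol; ν_B = −1, so ξ = 658.8/1 = 658.8 mol.
Outlet amounts (n = n₀ + ν ξ):
  B: 724.8 − 1(658.8) = 65.95
  C: 1547 − 2(658.8) = 229.6
  A: 0 + 1(658.8) = 658.8
  D: 0 + 1(658.8) = 658.8
Total out = 1613 mol; y_D = 658.8 / 1613 = 0.4084.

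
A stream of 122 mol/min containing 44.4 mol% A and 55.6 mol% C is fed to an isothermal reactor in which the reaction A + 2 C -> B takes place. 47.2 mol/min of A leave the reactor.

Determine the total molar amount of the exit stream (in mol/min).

108 mol/min

For A: n = n₀ − 1ξ → 47.2 = 54.17 − 1ξ, giving ξ = 6.968 mol/min.
Outlet amounts (n = n₀ + ν ξ):
  A: 54.17 − 1(6.968) = 47.2
  C: 67.83 − 2(6.968) = 53.9
  B: 0 + 1(6.968) = 6.968
Total out = 47.2 + 53.9 + 6.968 = 108.1 mol/min.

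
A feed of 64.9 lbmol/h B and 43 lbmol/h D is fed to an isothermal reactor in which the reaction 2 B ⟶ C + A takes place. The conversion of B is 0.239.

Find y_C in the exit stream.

B reacted = 0.239 × 64.9 = 15.51 lbmol/h; ν_B = −2, so ξ = 15.51/2 = 7.756 lbmol/h.
Outlet amounts (n = n₀ + ν ξ):
  B: 64.9 − 2(7.756) = 49.39
  C: 0 + 1(7.756) = 7.756
  A: 0 + 1(7.756) = 7.756
  D: 43 (inert)
Total out = 107.9 lbmol/h; y_C = 7.756 / 107.9 = 0.07188.

0.0719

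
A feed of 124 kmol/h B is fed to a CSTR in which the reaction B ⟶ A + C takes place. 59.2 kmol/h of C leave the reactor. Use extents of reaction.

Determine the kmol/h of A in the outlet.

59.2 kmol/h

For C: n = n₀ + 1ξ → 59.2 = 0 + 1ξ, giving ξ = 59.2 kmol/h.
Outlet amounts (n = n₀ + ν ξ):
  B: 124 − 1(59.2) = 64.8
  A: 0 + 1(59.2) = 59.2
  C: 0 + 1(59.2) = 59.2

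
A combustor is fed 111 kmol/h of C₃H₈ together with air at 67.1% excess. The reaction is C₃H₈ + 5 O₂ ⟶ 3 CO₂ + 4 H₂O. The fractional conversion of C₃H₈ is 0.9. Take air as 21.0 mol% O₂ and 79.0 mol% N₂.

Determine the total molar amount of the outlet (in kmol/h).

4630 kmol/h

Stoichiometric O₂ = 5 × 111 = 555 kmol/h; O₂ fed = 555 × 1.671 = 927.4 kmol/h.
N₂ fed = 927.4 × 79/21 = 3489 kmol/h.
Fuel reacted = 0.9 × 111 → ξ = 99.9 kmol/h.
Outlet (n = n₀ + ν ξ):
  C₃H₈: 111 − 1(99.9) = 11.1
  O₂: 927.4 − 5(99.9) = 427.9
  N₂: 3489 (inert)
  CO₂: 0 + 3(99.9) = 299.7
  H₂O: 0 + 4(99.9) = 399.6
Total out = 11.1 + 427.9 + 3489 + 299.7 + 399.6 = 4627 kmol/h.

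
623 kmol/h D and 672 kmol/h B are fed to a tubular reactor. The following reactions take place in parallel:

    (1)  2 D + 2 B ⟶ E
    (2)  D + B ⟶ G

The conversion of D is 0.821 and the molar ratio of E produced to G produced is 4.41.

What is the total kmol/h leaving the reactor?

554 kmol/h

Conversion of D: D consumed = 0.821 × 623 = 511.5 kmol/h = 2ξ₁ + 1ξ₂.
Selectivity: 1ξ₁ / (1ξ₂) = 4.41 → ξ₁ = 4.41 ξ₂.
Substitute: (2·4.41 + 1) ξ₂ = 511.5 → ξ₂ = 52.09 kmol/h, ξ₁ = 229.7 kmol/h.
Outlet amounts (n = n₀ + Σ ν·ξ):
  D: 623 − 2(229.7) − 1(52.09) = 111.5
  B: 672 − 2(229.7) − 1(52.09) = 160.5
  E: 0 + 1(229.7) = 229.7
  G: 0 + 1(52.09) = 52.09
Total out = 111.5 + 160.5 + 229.7 + 52.09 = 553.8 kmol/h.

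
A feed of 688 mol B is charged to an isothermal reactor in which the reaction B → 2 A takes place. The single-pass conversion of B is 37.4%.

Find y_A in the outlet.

B reacted = 0.374 × 688 = 257.3 mol; ν_B = −1, so ξ = 257.3/1 = 257.3 mol.
Outlet amounts (n = n₀ + ν ξ):
  B: 688 − 1(257.3) = 430.7
  A: 0 + 2(257.3) = 514.6
Total out = 945.3 mol; y_A = 514.6 / 945.3 = 0.5444.

0.544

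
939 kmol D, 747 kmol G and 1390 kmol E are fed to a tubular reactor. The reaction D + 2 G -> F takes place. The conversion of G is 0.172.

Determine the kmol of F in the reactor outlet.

64.2 kmol

G reacted = 0.172 × 747 = 128.5 kmol; ν_G = −2, so ξ = 128.5/2 = 64.24 kmol.
Outlet amounts (n = n₀ + ν ξ):
  D: 939 − 1(64.24) = 874.8
  G: 747 − 2(64.24) = 618.5
  F: 0 + 1(64.24) = 64.24
  E: 1390 (inert)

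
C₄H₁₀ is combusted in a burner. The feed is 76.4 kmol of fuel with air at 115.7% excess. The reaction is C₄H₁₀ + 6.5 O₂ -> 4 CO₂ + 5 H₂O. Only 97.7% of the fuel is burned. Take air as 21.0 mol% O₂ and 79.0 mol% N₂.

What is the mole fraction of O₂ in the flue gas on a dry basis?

Stoichiometric O₂ = 6.5 × 76.4 = 496.6 kmol; O₂ fed = 496.6 × 2.157 = 1071 kmol.
N₂ fed = 1071 × 79/21 = 4030 kmol.
Fuel reacted = 0.977 × 76.4 → ξ = 74.64 kmol.
Outlet (n = n₀ + ν ξ):
  C₄H₁₀: 76.4 − 1(74.64) = 1.757
  O₂: 1071 − 6.5(74.64) = 586
  N₂: 4030 (inert)
  CO₂: 0 + 4(74.64) = 298.6
  H₂O: 0 + 5(74.64) = 373.2
Dry total = 4916 kmol; y_O₂ (dry) = 586 / 4916 = 0.1192.

0.119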